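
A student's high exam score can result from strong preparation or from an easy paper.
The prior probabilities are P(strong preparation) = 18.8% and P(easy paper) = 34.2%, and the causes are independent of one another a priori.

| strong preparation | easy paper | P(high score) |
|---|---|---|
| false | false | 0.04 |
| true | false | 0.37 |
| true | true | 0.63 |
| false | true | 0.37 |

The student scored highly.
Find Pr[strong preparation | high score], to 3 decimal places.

Sum P(high score|·) weighted by the priors over the 4 (strong preparation, easy paper) configurations:
  P(high score) = 0.04*0.812*0.658 + 0.37*0.812*0.342 + 0.37*0.188*0.658 + 0.63*0.188*0.342
        = 0.021372 + 0.102750 + 0.045770 + 0.040506 = 0.210398
Configurations with strong preparation contribute 0.086276, so
  P(strong preparation | high score) = 0.086276 / 0.210398 ≈ 0.410

Pr[strong preparation | high score] ≈ 0.410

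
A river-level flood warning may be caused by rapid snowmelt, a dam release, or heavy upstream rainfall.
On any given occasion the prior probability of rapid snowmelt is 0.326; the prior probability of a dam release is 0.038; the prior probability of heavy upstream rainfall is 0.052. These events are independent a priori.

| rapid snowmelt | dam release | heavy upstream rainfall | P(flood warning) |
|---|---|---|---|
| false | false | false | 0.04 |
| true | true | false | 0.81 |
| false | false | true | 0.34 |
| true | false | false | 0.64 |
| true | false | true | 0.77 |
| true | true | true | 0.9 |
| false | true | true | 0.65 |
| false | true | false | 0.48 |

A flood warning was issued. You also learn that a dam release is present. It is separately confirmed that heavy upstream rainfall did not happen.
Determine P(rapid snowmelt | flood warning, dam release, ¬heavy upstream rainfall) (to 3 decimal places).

Numerator (weight on configurations with rapid snowmelt): 0.81·0.326 = 0.264060
Normalizer over all consistent configurations: 0.48·0.674 + 0.81·0.326 = 0.587580
P(rapid snowmelt | flood warning, dam release, ¬heavy upstream rainfall) = 0.264060/0.587580 ≈ 0.449

P(rapid snowmelt | flood warning, dam release, ¬heavy upstream rainfall) ≈ 0.449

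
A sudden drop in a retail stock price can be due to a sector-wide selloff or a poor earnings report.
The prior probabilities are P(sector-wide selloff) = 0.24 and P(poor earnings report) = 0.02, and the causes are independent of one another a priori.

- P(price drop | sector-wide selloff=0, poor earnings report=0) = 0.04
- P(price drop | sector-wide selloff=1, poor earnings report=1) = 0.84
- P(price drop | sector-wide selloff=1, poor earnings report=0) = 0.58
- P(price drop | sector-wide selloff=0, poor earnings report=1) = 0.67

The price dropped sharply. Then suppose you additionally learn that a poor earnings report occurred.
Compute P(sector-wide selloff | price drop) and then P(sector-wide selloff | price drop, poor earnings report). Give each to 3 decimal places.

P(sector-wide selloff | price drop) ≈ 0.778; P(sector-wide selloff | price drop, poor earnings report) ≈ 0.284

Weight on sector-wide selloff=true, given the evidence: 0.136416 + 0.004032 = 0.140448
Normalizer over all consistent configurations: 0.04×0.76×0.98 + 0.67×0.76×0.02 + 0.58×0.24×0.98 + 0.84×0.24×0.02 = 0.180424
Posterior = 0.140448 / 0.180424 ≈ 0.778

Now condition on the additional information:
Enumerate both values of sector-wide selloff and weight by the priors:
  P(price drop | poor earnings report) = 0.67·0.76 + 0.84·0.24
        = 0.509200 + 0.201600 = 0.710800
The terms with sector-wide selloff present sum to 0.201600, so
  P(sector-wide selloff | price drop, poor earnings report) = 0.201600 / 0.710800 ≈ 0.284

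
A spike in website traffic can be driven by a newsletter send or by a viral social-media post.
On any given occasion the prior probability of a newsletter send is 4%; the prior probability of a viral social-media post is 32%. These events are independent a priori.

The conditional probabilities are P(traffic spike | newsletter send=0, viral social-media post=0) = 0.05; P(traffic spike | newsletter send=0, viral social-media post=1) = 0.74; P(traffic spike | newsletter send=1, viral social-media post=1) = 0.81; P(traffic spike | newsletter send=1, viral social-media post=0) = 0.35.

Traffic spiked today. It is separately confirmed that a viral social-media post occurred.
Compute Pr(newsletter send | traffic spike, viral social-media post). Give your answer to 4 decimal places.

Pr(newsletter send | traffic spike, viral social-media post) ≈ 0.0436

Numerator (weight on configurations with newsletter send): 0.81*0.04 = 0.032400
Normalizer over all consistent configurations: 0.74*0.96 + 0.81*0.04 = 0.742800
P(newsletter send | traffic spike, viral social-media post) = 0.032400/0.742800 ≈ 0.0436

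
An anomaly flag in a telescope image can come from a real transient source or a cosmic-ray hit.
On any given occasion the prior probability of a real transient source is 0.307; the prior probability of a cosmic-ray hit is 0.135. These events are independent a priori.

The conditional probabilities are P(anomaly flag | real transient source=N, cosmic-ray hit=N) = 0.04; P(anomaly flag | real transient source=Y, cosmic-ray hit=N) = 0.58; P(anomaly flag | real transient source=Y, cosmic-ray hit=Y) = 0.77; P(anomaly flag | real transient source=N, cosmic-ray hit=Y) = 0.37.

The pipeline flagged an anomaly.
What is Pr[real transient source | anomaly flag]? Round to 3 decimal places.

P(anomaly flag) = 0.04×0.693×0.865 + 0.37×0.693×0.135 + 0.58×0.307×0.865 + 0.77×0.307×0.135 = 0.023978 + 0.034615 + 0.154022 + 0.031913 = 0.244528
Of this, 0.185935 comes from 0.154022 + 0.031913 (the real transient source=true cases).
Hence the posterior is 0.185935/0.244528 ≈ 0.760.

Pr[real transient source | anomaly flag] ≈ 0.760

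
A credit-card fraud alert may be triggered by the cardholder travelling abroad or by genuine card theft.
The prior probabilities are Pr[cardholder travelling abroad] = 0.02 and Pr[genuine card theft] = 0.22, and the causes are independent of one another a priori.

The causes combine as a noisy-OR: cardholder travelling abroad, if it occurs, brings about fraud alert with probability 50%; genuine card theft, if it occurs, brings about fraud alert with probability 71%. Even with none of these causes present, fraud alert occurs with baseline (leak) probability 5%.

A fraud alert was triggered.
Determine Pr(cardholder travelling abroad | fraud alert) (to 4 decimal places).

Under noisy-OR, P(fraud alert | causes) = 1 − (1−0.05)·∏(1−qᵢ) over the active causes.
By total probability over the 4 (cardholder travelling abroad, genuine card theft) configurations:
  P(fraud alert) = 0.05·0.98·0.78 + 0.7245·0.98·0.22 + 0.525·0.02·0.78 + 0.86225·0.02·0.22
        = 0.038220 + 0.156202 + 0.008190 + 0.003794 = 0.206406
The terms with cardholder travelling abroad present sum to 0.011984, so
  P(cardholder travelling abroad | fraud alert) = 0.011984 / 0.206406 ≈ 0.0581

Pr(cardholder travelling abroad | fraud alert) ≈ 0.0581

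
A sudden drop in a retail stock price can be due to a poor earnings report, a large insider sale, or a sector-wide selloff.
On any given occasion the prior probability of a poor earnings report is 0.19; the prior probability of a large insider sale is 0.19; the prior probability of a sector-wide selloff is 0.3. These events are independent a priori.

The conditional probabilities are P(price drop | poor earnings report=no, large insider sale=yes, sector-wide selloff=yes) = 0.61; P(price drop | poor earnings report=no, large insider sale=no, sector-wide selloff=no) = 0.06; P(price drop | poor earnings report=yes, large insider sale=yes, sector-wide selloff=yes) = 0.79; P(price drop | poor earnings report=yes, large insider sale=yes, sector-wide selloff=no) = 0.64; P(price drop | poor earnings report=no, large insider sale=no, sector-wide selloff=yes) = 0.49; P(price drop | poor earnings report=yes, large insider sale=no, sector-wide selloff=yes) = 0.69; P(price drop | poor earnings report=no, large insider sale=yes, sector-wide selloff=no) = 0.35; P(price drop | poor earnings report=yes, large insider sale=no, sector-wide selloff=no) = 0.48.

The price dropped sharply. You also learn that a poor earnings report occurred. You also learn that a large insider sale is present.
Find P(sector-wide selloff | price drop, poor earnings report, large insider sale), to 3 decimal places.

P(sector-wide selloff | price drop, poor earnings report, large insider sale) ≈ 0.346

For the numerator, keep only sector-wide selloff=true terms: 0.79×0.3 = 0.237000
Denominator P(price drop | poor earnings report, large insider sale): 0.64×0.7 + 0.79×0.3 = 0.685000
Posterior = 0.237000 / 0.685000 ≈ 0.346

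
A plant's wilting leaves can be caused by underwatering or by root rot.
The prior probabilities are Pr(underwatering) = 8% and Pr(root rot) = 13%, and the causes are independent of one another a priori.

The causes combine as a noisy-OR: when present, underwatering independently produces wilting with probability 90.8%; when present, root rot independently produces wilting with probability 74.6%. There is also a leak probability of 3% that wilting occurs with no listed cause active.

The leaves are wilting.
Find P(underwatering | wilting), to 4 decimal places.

Under noisy-OR, P(wilting | causes) = 1 − (1−0.03)·∏(1−qᵢ) over the active causes.
Weight on underwatering=true, given the evidence: 0.063389 + 0.010164 = 0.073553
The normalizing constant is 0.03*0.92*0.87 + 0.75362*0.92*0.13 + 0.91076*0.08*0.87 + 0.977333*0.08*0.13 = 0.187698
P(underwatering | wilting) = 0.073553/0.187698 ≈ 0.3919

P(underwatering | wilting) ≈ 0.3919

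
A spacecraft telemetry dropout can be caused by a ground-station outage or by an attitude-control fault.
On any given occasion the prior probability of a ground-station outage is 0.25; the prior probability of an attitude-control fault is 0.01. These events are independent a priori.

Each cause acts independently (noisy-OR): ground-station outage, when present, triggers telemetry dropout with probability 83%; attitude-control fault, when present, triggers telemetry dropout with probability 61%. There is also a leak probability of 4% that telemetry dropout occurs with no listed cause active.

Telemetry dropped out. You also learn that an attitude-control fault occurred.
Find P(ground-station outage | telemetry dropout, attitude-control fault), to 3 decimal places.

P(ground-station outage | telemetry dropout, attitude-control fault) ≈ 0.333

Under noisy-OR, P(telemetry dropout | causes) = 1 − (1−0.04)·∏(1−qᵢ) over the active causes.
P(telemetry dropout | attitude-control fault) = 0.6256*0.75 + 0.936352*0.25 = 0.469200 + 0.234088 = 0.703288
Restricting to configurations with ground-station outage present: 0.936352*0.25 = 0.234088.
Hence the posterior is 0.234088/0.703288 ≈ 0.333.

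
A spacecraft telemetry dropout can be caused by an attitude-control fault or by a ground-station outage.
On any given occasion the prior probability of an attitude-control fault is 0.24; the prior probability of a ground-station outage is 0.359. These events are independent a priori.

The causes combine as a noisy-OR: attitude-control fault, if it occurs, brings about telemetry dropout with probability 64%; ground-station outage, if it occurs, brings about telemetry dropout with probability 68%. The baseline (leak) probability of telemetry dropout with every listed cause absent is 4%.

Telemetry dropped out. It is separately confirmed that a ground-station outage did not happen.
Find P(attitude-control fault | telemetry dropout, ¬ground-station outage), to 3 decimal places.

P(attitude-control fault | telemetry dropout, ¬ground-station outage) ≈ 0.838

Under noisy-OR, P(telemetry dropout | causes) = 1 − (1−0.04)·∏(1−qᵢ) over the active causes.
P(telemetry dropout | ¬ground-station outage) = 0.04·0.76 + 0.6544·0.24 = 0.030400 + 0.157056 = 0.187456
Restricting to configurations with attitude-control fault present: 0.6544·0.24 = 0.157056.
So P(attitude-control fault | telemetry dropout, ¬ground-station outage) = 0.157056/0.187456 ≈ 0.838.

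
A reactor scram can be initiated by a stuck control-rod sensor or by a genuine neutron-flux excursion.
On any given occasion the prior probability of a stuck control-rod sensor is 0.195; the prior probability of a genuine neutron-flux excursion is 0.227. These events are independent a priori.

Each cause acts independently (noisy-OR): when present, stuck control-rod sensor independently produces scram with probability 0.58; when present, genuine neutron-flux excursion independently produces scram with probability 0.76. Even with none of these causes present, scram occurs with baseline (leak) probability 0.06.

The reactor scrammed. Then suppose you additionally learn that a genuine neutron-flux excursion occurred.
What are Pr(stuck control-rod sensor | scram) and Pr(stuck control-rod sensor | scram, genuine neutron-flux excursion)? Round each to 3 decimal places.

Under noisy-OR, P(scram | causes) = 1 − (1−0.06)·∏(1−qᵢ) over the active causes.
For the numerator, keep only stuck control-rod sensor=true terms: 0.091225 + 0.040071 = 0.131296
Denominator P(scram): 0.06*0.805*0.773 + 0.7744*0.805*0.227 + 0.6052*0.195*0.773 + 0.905248*0.195*0.227 = 0.310142
Posterior = 0.131296 / 0.310142 ≈ 0.423

Now also conditioning on genuine neutron-flux excursion=true:
Sum P(scram|·) weighted by the priors over both values of stuck control-rod sensor:
  P(scram | genuine neutron-flux excursion) = 0.7744×0.805 + 0.905248×0.195
        = 0.623392 + 0.176523 = 0.799915
Keeping only the stuck control-rod sensor-present terms gives 0.176523, so
  P(stuck control-rod sensor | scram, genuine neutron-flux excursion) = 0.176523 / 0.799915 ≈ 0.221

Pr(stuck control-rod sensor | scram) ≈ 0.423; Pr(stuck control-rod sensor | scram, genuine neutron-flux excursion) ≈ 0.221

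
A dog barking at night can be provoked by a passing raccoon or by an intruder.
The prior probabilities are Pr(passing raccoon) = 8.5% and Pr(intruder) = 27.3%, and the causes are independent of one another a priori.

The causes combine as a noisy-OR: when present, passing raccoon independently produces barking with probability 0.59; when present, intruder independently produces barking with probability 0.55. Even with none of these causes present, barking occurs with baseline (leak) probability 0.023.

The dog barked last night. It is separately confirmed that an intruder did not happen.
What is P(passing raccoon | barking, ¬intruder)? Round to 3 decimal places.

Under noisy-OR, P(barking | causes) = 1 − (1−0.023)·∏(1−qᵢ) over the active causes.
Numerator (weight on configurations with passing raccoon): 0.59943×0.085 = 0.050952
Denominator P(barking | ¬intruder): 0.023×0.915 + 0.59943×0.085 = 0.071997
P(passing raccoon | barking, ¬intruder) = 0.050952/0.071997 ≈ 0.708

P(passing raccoon | barking, ¬intruder) ≈ 0.708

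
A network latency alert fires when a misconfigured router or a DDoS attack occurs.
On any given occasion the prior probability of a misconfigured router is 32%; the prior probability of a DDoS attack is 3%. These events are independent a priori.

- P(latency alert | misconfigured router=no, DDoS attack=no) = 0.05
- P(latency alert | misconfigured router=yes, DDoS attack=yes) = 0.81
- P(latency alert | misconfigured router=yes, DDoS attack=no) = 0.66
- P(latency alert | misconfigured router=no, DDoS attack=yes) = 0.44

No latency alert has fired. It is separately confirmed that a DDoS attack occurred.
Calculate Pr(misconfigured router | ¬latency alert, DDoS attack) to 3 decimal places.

Weight on misconfigured router=true, given the evidence: 0.19*0.32 = 0.060800
Normalizer over all consistent configurations: 0.56*0.68 + 0.19*0.32 = 0.441600
Posterior = 0.060800 / 0.441600 ≈ 0.138

Pr(misconfigured router | ¬latency alert, DDoS attack) ≈ 0.138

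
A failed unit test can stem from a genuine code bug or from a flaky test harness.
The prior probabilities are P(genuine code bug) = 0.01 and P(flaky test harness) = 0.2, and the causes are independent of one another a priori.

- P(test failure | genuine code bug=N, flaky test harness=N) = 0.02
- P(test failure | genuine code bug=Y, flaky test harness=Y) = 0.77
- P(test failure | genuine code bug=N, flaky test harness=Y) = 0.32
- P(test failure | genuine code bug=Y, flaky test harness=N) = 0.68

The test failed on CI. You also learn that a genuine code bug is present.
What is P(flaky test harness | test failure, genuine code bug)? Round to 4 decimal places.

P(flaky test harness | test failure, genuine code bug) ≈ 0.2206

P(test failure | genuine code bug) = 0.68×0.8 + 0.77×0.2 = 0.544000 + 0.154000 = 0.698000
The flaky test harness-present share is 0.77×0.2 = 0.154000.
Hence the posterior is 0.154000/0.698000 ≈ 0.2206.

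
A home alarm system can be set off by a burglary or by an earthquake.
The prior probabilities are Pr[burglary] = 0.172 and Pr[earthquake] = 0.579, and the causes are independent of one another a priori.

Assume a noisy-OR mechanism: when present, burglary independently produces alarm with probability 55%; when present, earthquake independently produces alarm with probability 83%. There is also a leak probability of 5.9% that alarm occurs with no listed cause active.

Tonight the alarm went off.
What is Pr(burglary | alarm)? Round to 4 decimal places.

Pr(burglary | alarm) ≈ 0.2407

Under noisy-OR, P(alarm | causes) = 1 − (1−0.059)·∏(1−qᵢ) over the active causes.
Numerator (weight on configurations with burglary): 0.041749 + 0.092419 = 0.134168
The normalizing constant is 0.059*0.828*0.421 + 0.84003*0.828*0.579 + 0.57655*0.172*0.421 + 0.928014*0.172*0.579 = 0.557455
P(burglary | alarm) = 0.134168/0.557455 ≈ 0.2407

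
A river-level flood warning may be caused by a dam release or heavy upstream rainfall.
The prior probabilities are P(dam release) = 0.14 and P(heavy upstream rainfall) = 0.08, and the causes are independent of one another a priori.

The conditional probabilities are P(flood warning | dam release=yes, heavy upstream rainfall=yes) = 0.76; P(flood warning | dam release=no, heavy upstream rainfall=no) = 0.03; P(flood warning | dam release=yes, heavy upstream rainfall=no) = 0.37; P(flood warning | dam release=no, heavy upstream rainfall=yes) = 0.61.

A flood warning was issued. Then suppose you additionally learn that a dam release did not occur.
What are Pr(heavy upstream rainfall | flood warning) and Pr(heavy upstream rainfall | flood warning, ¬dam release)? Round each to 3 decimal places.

Pr(heavy upstream rainfall | flood warning) ≈ 0.414; Pr(heavy upstream rainfall | flood warning, ¬dam release) ≈ 0.639

P(flood warning) = 0.03*0.86*0.92 + 0.61*0.86*0.08 + 0.37*0.14*0.92 + 0.76*0.14*0.08 = 0.023736 + 0.041968 + 0.047656 + 0.008512 = 0.121872
Restricting to configurations with heavy upstream rainfall present: 0.041968 + 0.008512 = 0.050480.
So P(heavy upstream rainfall | flood warning) = 0.050480/0.121872 ≈ 0.414.

With the extra evidence:
P(flood warning | ¬dam release) = 0.03·0.92 + 0.61·0.08 = 0.027600 + 0.048800 = 0.076400
Of this, 0.048800 comes from 0.61·0.08 (the heavy upstream rainfall=true cases).
So P(heavy upstream rainfall | flood warning, ¬dam release) = 0.048800/0.076400 ≈ 0.639.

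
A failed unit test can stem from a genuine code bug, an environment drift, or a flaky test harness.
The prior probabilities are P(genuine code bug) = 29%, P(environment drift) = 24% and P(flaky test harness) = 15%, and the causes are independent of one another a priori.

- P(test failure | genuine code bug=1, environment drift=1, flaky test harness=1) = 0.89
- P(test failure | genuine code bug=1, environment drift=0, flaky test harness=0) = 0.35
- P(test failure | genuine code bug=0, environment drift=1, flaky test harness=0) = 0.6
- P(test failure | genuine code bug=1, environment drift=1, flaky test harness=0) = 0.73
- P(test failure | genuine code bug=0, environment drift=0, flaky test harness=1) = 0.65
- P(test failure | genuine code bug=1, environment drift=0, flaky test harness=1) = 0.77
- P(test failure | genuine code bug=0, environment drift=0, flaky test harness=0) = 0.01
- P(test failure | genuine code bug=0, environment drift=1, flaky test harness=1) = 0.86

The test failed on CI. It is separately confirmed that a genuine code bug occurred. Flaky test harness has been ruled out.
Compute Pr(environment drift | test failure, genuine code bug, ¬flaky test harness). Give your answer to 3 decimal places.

Pr(environment drift | test failure, genuine code bug, ¬flaky test harness) ≈ 0.397

By total probability over both values of environment drift:
  P(test failure | genuine code bug, ¬flaky test harness) = 0.35·0.76 + 0.73·0.24
        = 0.266000 + 0.175200 = 0.441200
Configurations with environment drift contribute 0.175200, so
  P(environment drift | test failure, genuine code bug, ¬flaky test harness) = 0.175200 / 0.441200 ≈ 0.397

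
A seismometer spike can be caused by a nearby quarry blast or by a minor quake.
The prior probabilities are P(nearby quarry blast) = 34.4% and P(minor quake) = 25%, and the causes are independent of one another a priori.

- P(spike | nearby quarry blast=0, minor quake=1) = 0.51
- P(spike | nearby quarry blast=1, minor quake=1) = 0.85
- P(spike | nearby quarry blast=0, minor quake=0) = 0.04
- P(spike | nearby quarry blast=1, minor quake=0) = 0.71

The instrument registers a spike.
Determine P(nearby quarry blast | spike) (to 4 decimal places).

P(nearby quarry blast | spike) ≈ 0.7127

P(spike) = 0.04×0.656×0.75 + 0.51×0.656×0.25 + 0.71×0.344×0.75 + 0.85×0.344×0.25 = 0.019680 + 0.083640 + 0.183180 + 0.073100 = 0.359600
Restricting to configurations with nearby quarry blast present: 0.183180 + 0.073100 = 0.256280.
Hence the posterior is 0.256280/0.359600 ≈ 0.7127.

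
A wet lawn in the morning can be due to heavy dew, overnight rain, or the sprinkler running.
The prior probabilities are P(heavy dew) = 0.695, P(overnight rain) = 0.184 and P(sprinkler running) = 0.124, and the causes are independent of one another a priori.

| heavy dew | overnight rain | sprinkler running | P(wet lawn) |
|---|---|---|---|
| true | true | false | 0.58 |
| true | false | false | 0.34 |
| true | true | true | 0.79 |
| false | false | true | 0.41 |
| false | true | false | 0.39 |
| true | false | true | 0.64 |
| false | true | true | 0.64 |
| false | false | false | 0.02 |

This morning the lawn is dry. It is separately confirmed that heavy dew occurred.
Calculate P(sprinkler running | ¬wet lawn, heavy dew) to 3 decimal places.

P(sprinkler running | ¬wet lawn, heavy dew) ≈ 0.071

P(¬wet lawn | heavy dew) = 0.66·0.816·0.876 + 0.36·0.816·0.124 + 0.42·0.184·0.876 + 0.21·0.184·0.124 = 0.471779 + 0.036426 + 0.067697 + 0.004791 = 0.580693
The sprinkler running-present share is 0.036426 + 0.004791 = 0.041217.
Hence the posterior is 0.041217/0.580693 ≈ 0.071.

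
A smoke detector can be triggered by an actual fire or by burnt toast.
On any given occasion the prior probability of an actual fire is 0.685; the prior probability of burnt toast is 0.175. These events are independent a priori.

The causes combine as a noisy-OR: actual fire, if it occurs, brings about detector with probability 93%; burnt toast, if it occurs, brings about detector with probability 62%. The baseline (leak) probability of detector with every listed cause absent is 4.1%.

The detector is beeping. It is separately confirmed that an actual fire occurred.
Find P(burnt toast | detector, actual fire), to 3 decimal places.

P(burnt toast | detector, actual fire) ≈ 0.181

Under noisy-OR, P(detector | causes) = 1 − (1−0.041)·∏(1−qᵢ) over the active causes.
Numerator (weight on configurations with burnt toast): 0.974491×0.175 = 0.170536
Normalizer over all consistent configurations: 0.93287×0.825 + 0.974491×0.175 = 0.940154
Posterior = 0.170536 / 0.940154 ≈ 0.181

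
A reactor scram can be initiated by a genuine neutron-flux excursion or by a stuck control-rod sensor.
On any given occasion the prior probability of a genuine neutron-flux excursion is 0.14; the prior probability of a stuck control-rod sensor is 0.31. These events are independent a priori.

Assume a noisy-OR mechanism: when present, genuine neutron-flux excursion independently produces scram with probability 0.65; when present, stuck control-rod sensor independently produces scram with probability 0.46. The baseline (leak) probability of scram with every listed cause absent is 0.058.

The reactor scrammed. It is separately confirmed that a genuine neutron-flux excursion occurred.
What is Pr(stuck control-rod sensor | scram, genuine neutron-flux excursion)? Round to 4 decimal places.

Pr(stuck control-rod sensor | scram, genuine neutron-flux excursion) ≈ 0.3552

Under noisy-OR, P(scram | causes) = 1 − (1−0.058)·∏(1−qᵢ) over the active causes.
Sum P(scram|·) weighted by the priors over both values of stuck control-rod sensor:
  P(scram | genuine neutron-flux excursion) = 0.6703×0.69 + 0.821962×0.31
        = 0.462507 + 0.254808 = 0.717315
The terms with stuck control-rod sensor present sum to 0.254808, so
  P(stuck control-rod sensor | scram, genuine neutron-flux excursion) = 0.254808 / 0.717315 ≈ 0.3552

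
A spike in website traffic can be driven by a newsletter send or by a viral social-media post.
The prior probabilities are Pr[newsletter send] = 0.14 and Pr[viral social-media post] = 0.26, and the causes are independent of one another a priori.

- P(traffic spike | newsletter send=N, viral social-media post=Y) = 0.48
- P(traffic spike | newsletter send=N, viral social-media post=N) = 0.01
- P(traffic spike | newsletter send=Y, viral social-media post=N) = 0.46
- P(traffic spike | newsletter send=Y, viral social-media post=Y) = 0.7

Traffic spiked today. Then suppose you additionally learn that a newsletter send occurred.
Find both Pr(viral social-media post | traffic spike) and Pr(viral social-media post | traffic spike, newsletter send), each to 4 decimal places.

Numerator (weight on configurations with viral social-media post): 0.107328 + 0.025480 = 0.132808
The normalizing constant is 0.01*0.86*0.74 + 0.48*0.86*0.26 + 0.46*0.14*0.74 + 0.7*0.14*0.26 = 0.186828
P(viral social-media post | traffic spike) = 0.132808/0.186828 ≈ 0.7109

With the extra evidence:
Numerator (weight on configurations with viral social-media post): 0.7×0.26 = 0.182000
Normalizer over all consistent configurations: 0.46×0.74 + 0.7×0.26 = 0.522400
P(viral social-media post | traffic spike, newsletter send) = 0.182000/0.522400 ≈ 0.3484
This is intercausal reasoning (explaining away): once newsletter send accounts for the traffic spike, viral social-media post becomes less likely.

Pr(viral social-media post | traffic spike) ≈ 0.7109; Pr(viral social-media post | traffic spike, newsletter send) ≈ 0.3484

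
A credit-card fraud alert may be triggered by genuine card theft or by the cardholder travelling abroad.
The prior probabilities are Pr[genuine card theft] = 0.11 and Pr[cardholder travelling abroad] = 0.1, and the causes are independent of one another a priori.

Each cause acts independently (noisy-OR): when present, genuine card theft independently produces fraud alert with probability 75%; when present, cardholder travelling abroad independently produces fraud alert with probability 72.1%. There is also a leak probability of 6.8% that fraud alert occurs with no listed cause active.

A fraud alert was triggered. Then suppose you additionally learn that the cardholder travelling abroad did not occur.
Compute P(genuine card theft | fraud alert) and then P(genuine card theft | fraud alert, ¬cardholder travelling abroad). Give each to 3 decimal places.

P(genuine card theft | fraud alert) ≈ 0.417; P(genuine card theft | fraud alert, ¬cardholder travelling abroad) ≈ 0.582

Under noisy-OR, P(fraud alert | causes) = 1 − (1−0.068)·∏(1−qᵢ) over the active causes.
P(fraud alert) = 0.068·0.89·0.9 + 0.739972·0.89·0.1 + 0.767·0.11·0.9 + 0.934993·0.11·0.1 = 0.054468 + 0.065858 + 0.075933 + 0.010285 = 0.206544
Restricting to configurations with genuine card theft present: 0.075933 + 0.010285 = 0.086218.
P(genuine card theft | fraud alert) = 0.086218 / 0.206544 ≈ 0.417

Now also conditioning on cardholder travelling abroad≠true:
Numerator (weight on configurations with genuine card theft): 0.767*0.11 = 0.084370
The normalizing constant is 0.068*0.89 + 0.767*0.11 = 0.144890
P(genuine card theft | fraud alert, ¬cardholder travelling abroad) = 0.084370/0.144890 ≈ 0.582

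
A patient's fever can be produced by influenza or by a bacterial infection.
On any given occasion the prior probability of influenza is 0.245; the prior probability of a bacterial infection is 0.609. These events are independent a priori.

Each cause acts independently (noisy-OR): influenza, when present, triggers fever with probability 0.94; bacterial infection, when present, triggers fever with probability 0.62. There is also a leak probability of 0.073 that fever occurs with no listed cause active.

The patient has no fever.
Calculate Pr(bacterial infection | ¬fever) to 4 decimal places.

Under noisy-OR, P(fever | causes) = 1 − (1−0.073)·∏(1−qᵢ) over the active causes.
P(¬fever) = 0.927*0.755*0.391 + 0.35226*0.755*0.609 + 0.05562*0.245*0.391 + 0.021136*0.245*0.609 = 0.273655 + 0.161967 + 0.005328 + 0.003154 = 0.444104
The bacterial infection-present share is 0.161967 + 0.003154 = 0.165121.
Hence the posterior is 0.165121/0.444104 ≈ 0.3718.

Pr(bacterial infection | ¬fever) ≈ 0.3718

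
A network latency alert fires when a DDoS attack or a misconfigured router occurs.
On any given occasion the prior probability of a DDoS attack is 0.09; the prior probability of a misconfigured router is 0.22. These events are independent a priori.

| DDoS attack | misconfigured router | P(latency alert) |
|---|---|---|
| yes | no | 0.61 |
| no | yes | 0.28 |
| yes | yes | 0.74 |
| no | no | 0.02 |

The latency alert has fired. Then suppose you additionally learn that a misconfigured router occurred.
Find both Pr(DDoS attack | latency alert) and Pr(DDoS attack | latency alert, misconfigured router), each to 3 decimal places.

Pr(DDoS attack | latency alert) ≈ 0.450; Pr(DDoS attack | latency alert, misconfigured router) ≈ 0.207

Sum P(latency alert|·) weighted by the priors over the 4 (DDoS attack, misconfigured router) configurations:
  P(latency alert) = 0.02·0.91·0.78 + 0.28·0.91·0.22 + 0.61·0.09·0.78 + 0.74·0.09·0.22
        = 0.014196 + 0.056056 + 0.042822 + 0.014652 = 0.127726
Configurations with DDoS attack contribute 0.057474, so
  P(DDoS attack | latency alert) = 0.057474 / 0.127726 ≈ 0.450

With the extra evidence:
P(latency alert | misconfigured router) = 0.28×0.91 + 0.74×0.09 = 0.254800 + 0.066600 = 0.321400
Restricting to configurations with DDoS attack present: 0.74×0.09 = 0.066600.
So P(DDoS attack | latency alert, misconfigured router) = 0.066600/0.321400 ≈ 0.207.
— misconfigured router explains away the evidence for DDoS attack.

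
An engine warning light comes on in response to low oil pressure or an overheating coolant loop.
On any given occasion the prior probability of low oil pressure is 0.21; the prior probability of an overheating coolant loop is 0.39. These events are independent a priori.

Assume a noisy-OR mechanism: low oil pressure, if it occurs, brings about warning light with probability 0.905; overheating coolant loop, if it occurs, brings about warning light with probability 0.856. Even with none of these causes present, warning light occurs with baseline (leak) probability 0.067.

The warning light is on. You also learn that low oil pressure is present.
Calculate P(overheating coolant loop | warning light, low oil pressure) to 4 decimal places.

P(overheating coolant loop | warning light, low oil pressure) ≈ 0.4092

Under noisy-OR, P(warning light | causes) = 1 − (1−0.067)·∏(1−qᵢ) over the active causes.
P(warning light | low oil pressure) = 0.911365×0.61 + 0.987237×0.39 = 0.555933 + 0.385022 = 0.940955
The overheating coolant loop-present share is 0.987237×0.39 = 0.385022.
Hence the posterior is 0.385022/0.940955 ≈ 0.4092.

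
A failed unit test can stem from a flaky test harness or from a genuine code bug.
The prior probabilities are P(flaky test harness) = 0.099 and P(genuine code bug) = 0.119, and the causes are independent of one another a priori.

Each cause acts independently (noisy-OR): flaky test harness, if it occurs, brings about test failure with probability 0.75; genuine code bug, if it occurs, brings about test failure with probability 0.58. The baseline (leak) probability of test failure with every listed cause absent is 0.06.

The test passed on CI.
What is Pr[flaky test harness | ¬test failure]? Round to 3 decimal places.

Under noisy-OR, P(test failure | causes) = 1 − (1−0.06)·∏(1−qᵢ) over the active causes.
P(¬test failure) = 0.94×0.901×0.881 + 0.3948×0.901×0.119 + 0.235×0.099×0.881 + 0.0987×0.099×0.119 = 0.746154 + 0.042330 + 0.020496 + 0.001163 = 0.810143
Of this, 0.021659 comes from 0.020496 + 0.001163 (the flaky test harness=true cases).
Hence the posterior is 0.021659/0.810143 ≈ 0.027.

Pr[flaky test harness | ¬test failure] ≈ 0.027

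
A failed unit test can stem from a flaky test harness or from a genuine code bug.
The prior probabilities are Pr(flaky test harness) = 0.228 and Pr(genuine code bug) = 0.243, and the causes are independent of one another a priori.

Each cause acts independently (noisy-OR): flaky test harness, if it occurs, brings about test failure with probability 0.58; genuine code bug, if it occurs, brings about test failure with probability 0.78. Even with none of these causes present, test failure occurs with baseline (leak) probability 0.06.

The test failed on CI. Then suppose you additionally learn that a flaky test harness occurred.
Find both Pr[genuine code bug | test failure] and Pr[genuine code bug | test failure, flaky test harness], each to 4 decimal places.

Under noisy-OR, P(test failure | causes) = 1 − (1−0.06)·∏(1−qᵢ) over the active causes.
For the numerator, keep only genuine code bug=true terms: 0.148801 + 0.050592 = 0.199393
Denominator P(test failure): 0.06·0.772·0.757 + 0.7932·0.772·0.243 + 0.6052·0.228·0.757 + 0.913144·0.228·0.243 = 0.338912
Posterior = 0.199393 / 0.338912 ≈ 0.5883

With the extra evidence:
Weight on genuine code bug=true, given the evidence: 0.913144×0.243 = 0.221894
The normalizing constant is 0.6052×0.757 + 0.913144×0.243 = 0.680030
P(genuine code bug | test failure, flaky test harness) = 0.221894/0.680030 ≈ 0.3263
This is intercausal reasoning (explaining away): once flaky test harness accounts for the test failure, genuine code bug becomes less likely.

Pr[genuine code bug | test failure] ≈ 0.5883; Pr[genuine code bug | test failure, flaky test harness] ≈ 0.3263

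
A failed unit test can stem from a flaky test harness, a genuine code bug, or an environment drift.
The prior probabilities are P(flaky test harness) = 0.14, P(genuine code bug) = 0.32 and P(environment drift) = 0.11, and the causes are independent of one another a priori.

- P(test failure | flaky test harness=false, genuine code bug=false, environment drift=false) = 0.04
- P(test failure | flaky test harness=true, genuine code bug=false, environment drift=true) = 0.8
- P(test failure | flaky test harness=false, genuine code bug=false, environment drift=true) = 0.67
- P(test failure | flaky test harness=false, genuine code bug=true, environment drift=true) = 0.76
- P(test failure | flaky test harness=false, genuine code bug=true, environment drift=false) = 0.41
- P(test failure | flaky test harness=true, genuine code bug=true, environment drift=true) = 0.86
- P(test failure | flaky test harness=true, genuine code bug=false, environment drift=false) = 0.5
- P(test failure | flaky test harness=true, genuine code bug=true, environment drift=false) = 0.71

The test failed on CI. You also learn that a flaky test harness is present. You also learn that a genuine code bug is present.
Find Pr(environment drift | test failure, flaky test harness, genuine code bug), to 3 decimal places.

Pr(environment drift | test failure, flaky test harness, genuine code bug) ≈ 0.130

Weight on environment drift=true, given the evidence: 0.86·0.11 = 0.094600
Normalizer over all consistent configurations: 0.71·0.89 + 0.86·0.11 = 0.726500
P(environment drift | test failure, flaky test harness, genuine code bug) = 0.094600/0.726500 ≈ 0.130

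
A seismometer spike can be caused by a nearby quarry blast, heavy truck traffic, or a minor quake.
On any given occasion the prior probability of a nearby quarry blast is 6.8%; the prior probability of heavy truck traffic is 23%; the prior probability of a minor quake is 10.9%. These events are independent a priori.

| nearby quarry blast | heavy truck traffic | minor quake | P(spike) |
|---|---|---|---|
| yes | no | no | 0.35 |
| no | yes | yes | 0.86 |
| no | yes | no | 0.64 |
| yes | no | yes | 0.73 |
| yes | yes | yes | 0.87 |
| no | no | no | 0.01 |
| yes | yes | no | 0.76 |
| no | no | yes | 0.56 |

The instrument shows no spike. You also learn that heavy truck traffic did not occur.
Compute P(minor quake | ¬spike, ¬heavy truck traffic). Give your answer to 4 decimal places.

P(¬spike | ¬heavy truck traffic) = 0.99·0.932·0.891 + 0.44·0.932·0.109 + 0.65·0.068·0.891 + 0.27·0.068·0.109 = 0.822108 + 0.044699 + 0.039382 + 0.002001 = 0.908190
Restricting to configurations with minor quake present: 0.044699 + 0.002001 = 0.046700.
P(minor quake | ¬spike, ¬heavy truck traffic) = 0.046700 / 0.908190 ≈ 0.0514

P(minor quake | ¬spike, ¬heavy truck traffic) ≈ 0.0514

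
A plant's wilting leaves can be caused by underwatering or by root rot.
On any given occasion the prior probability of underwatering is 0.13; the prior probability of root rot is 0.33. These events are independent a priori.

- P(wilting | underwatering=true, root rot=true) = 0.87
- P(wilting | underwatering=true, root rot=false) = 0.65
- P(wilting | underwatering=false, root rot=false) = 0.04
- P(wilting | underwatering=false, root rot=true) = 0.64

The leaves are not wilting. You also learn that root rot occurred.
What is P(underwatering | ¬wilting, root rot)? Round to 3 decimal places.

P(underwatering | ¬wilting, root rot) ≈ 0.051

Sum P(¬wilting|·) weighted by the priors over both values of underwatering:
  P(¬wilting | root rot) = 0.36×0.87 + 0.13×0.13
        = 0.313200 + 0.016900 = 0.330100
Configurations with underwatering contribute 0.016900, so
  P(underwatering | ¬wilting, root rot) = 0.016900 / 0.330100 ≈ 0.051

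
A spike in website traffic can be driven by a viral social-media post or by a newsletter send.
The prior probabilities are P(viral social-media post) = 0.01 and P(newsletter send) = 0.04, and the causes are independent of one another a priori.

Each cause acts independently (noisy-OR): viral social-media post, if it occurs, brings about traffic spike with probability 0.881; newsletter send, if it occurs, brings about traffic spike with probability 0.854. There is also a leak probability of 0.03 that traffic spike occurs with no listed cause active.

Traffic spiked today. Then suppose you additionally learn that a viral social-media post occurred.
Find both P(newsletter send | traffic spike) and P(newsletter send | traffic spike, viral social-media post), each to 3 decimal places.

Under noisy-OR, P(traffic spike | causes) = 1 − (1−0.03)·∏(1−qᵢ) over the active causes.
By total probability over the 4 (viral social-media post, newsletter send) configurations:
  P(traffic spike) = 0.03·0.99·0.96 + 0.85838·0.99·0.04 + 0.88457·0.01·0.96 + 0.983147·0.01·0.04
        = 0.028512 + 0.033992 + 0.008492 + 0.000393 = 0.071389
Keeping only the newsletter send-present terms gives 0.034385, so
  P(newsletter send | traffic spike) = 0.034385 / 0.071389 ≈ 0.482

With the extra evidence:
Numerator (weight on configurations with newsletter send): 0.983147×0.04 = 0.039326
Normalizer over all consistent configurations: 0.88457×0.96 + 0.983147×0.04 = 0.888513
Posterior = 0.039326 / 0.888513 ≈ 0.044
Conditioning on viral social-media post lowers the posterior on newsletter send: the classic explaining-away effect in a common-effect structure.

P(newsletter send | traffic spike) ≈ 0.482; P(newsletter send | traffic spike, viral social-media post) ≈ 0.044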